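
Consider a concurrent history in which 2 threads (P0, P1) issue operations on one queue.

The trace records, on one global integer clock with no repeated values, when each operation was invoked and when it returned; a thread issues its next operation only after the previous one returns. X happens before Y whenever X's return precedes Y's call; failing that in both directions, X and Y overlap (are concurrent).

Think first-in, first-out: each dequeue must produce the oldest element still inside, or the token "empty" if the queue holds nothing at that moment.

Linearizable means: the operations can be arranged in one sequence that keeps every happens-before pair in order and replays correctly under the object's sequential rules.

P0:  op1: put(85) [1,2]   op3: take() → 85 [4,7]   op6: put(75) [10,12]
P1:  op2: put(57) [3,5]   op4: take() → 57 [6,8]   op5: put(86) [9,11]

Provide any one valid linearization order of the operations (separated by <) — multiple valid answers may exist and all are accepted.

op1 < op2 < op3 < op4 < op5 < op6

step 1: op1 put(85) — queue <85>
step 2: op2 put(57) — queue <85,57>
step 3: op3 take() → 85 — queue <57>
step 4: op4 take() → 57 — queue <>
step 5: op5 put(86) — queue <86>
step 6: op6 put(75) — queue <86,75>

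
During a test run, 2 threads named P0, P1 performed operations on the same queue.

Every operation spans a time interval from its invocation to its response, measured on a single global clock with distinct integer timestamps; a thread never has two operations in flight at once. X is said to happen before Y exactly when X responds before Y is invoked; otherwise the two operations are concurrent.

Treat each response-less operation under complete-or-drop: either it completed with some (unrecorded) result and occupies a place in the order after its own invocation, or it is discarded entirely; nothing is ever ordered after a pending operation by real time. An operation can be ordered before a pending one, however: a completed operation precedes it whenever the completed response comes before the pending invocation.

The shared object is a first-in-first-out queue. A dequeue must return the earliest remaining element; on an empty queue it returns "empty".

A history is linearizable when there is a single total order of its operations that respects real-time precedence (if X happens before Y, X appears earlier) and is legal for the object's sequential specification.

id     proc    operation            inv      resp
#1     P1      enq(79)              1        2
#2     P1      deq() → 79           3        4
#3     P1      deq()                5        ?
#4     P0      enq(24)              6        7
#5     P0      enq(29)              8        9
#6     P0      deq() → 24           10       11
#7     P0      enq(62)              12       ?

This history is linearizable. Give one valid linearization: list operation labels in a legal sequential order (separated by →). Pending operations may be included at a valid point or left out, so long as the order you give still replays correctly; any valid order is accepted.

#1 → #2 → #3 → #4 → #5 → #6

after step 1 (#1 enq(79)): queue <79>
after step 2 (#2 deq() → 79): queue <>
after step 3 (#3 deq() (pending, included)): queue <>
after step 4 (#4 enq(24)): queue <24>
after step 5 (#5 enq(29)): queue <24,29>
after step 6 (#6 deq() → 24): queue <29>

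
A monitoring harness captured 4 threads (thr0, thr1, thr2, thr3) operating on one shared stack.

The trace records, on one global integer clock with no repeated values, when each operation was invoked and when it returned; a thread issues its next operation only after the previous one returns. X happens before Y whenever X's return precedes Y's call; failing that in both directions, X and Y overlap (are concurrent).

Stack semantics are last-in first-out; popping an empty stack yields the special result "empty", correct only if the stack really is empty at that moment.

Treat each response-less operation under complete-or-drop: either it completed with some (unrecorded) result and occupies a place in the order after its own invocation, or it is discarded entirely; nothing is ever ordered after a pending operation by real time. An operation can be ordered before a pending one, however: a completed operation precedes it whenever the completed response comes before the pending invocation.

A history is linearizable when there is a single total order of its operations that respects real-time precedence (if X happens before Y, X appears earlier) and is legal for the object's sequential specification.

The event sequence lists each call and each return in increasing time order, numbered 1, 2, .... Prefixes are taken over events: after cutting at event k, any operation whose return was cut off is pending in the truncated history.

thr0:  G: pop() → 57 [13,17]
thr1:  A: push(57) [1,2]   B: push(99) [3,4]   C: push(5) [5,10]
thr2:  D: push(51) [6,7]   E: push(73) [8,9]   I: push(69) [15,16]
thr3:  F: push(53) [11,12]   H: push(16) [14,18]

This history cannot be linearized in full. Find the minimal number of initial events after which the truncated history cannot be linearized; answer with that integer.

events 1..16 are linearizable, e.g. via A, B, C, D, E, F, G, H, I:
step 1: A push(57) — stack <57>
step 2: B push(99) — stack <57,99>
step 3: C push(5) — stack <57,99,5>
step 4: D push(51) — stack <57,99,5,51>
step 5: E push(73) — stack <57,99,5,51,73>
step 6: F push(53) — stack <57,99,5,51,73,53>
step 7: G pop() (pending, included) — stack <57,99,5,51,73>
step 8: H push(16) (pending, included) — stack <57,99,5,51,73,16>
step 9: I push(69) — stack <57,99,5,51,73,16,69>
at event 17 (G's time-17 response) nothing linearizes any more
no completion choice of the 1 pending operation (H) rescues it — every subset was tried
one such order, A, B, C, D, E, F, G, I (pending dropped), breaks at step 7 where G pop() → 57 is illegal
one such order, A, B, C, D, E, F, I, G (pending dropped), breaks at step 8 where G pop() → 57 is illegal

17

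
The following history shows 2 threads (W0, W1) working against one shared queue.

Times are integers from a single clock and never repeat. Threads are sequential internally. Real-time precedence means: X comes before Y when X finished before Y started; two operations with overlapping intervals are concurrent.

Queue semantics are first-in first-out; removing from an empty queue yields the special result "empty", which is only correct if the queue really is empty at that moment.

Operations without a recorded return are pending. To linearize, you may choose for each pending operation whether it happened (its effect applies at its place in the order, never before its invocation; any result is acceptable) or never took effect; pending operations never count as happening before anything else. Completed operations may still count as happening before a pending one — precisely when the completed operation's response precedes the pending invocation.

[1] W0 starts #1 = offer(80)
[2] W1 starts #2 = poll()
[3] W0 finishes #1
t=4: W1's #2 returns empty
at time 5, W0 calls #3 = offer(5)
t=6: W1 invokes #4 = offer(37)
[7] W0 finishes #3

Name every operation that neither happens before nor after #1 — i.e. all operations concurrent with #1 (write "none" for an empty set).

#2

#1 spans [1,3]; an op avoiding the whole window 1..3 is ordered, any other is concurrent
#2 [2,4]: concurrent
#3 [5,7]: after
#4 [6,…): after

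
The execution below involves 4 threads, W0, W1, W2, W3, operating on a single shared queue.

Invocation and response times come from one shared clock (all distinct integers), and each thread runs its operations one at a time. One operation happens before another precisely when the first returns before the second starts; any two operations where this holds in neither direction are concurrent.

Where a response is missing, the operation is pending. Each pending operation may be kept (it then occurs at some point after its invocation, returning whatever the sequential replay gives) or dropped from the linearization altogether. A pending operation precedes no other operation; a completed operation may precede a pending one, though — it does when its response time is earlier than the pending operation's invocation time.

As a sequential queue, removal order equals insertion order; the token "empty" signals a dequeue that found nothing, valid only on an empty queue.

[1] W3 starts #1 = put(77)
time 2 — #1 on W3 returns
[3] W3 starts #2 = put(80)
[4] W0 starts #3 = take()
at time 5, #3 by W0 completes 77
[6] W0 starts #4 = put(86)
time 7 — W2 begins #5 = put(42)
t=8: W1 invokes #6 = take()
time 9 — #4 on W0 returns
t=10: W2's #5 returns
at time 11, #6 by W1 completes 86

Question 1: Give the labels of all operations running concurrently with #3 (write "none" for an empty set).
Answer: #2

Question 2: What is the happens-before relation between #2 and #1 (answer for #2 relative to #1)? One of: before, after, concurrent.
Answer: after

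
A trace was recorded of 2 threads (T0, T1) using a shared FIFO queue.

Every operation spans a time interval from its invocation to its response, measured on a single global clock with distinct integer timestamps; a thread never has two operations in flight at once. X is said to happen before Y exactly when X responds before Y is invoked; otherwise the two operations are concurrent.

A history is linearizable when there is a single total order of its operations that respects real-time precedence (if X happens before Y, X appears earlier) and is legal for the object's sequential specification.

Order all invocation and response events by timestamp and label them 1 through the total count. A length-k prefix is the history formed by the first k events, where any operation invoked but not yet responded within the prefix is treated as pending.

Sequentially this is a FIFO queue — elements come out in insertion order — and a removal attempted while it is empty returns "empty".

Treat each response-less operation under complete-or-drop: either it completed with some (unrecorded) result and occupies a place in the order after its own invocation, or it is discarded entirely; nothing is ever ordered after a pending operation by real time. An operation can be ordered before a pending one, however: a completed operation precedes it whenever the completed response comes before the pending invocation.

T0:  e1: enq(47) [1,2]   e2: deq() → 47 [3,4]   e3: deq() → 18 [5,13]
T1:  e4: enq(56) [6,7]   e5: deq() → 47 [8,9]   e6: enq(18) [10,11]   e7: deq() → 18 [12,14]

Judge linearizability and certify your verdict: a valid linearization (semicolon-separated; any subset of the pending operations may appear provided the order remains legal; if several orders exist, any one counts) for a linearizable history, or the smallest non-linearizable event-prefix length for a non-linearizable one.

not linearizable — minimal violating prefix: 9 events

the violation lands at event 9, e5's response at time 9: events 1..8 linearize, events 1..9 do not
one real-time candidate order over the 4 completed operations — the FIFO queue replay rejects it
including or dropping the 1 pending operation (e3) in any combination fails
take e1, e2, e4, e5 (pending dropped): step 4 already fails, because e5 deq() → 47 cannot occur there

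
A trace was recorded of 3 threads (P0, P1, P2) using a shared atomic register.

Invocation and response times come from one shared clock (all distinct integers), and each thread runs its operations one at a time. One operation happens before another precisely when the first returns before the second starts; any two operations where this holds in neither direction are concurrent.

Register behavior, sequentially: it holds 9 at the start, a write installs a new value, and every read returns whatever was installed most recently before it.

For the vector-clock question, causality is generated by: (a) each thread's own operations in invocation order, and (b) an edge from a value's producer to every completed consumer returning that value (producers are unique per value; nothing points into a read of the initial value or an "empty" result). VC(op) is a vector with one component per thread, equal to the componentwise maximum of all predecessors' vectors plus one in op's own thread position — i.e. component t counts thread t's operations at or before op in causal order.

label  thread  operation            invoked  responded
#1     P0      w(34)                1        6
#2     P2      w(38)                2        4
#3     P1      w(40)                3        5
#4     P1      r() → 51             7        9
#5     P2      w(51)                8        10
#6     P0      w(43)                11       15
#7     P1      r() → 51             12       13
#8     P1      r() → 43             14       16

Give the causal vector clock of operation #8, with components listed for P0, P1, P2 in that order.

#2, invoked 2, has no incoming edges; only P2's bump applies → (0, 0, 1)
#3, invoked 3, has no incoming edges; only P1's bump applies → (0, 1, 0)
#1, invoked 1, has no incoming edges; only P0's bump applies → (1, 0, 0)
merge at #5 (invoked 8): VC(#2)=(0, 0, 1), own-thread bump on P2 → (0, 0, 2)
merge at #6 (invoked 11): VC(#1)=(1, 0, 0), own-thread bump on P0 → (2, 0, 0)
merge at #4 (invoked 7): VC(#3)=(0, 1, 0), VC(#5)=(0, 0, 2), own-thread bump on P1 → (0, 2, 2)
merge at #7 (invoked 12): VC(#4)=(0, 2, 2), VC(#5)=(0, 0, 2), own-thread bump on P1 → (0, 3, 2)
merge at #8 (invoked 14): VC(#6)=(2, 0, 0), VC(#7)=(0, 3, 2), own-thread bump on P1 → (2, 4, 2)
target: VC(#8) = (2, 4, 2)

(2, 4, 2)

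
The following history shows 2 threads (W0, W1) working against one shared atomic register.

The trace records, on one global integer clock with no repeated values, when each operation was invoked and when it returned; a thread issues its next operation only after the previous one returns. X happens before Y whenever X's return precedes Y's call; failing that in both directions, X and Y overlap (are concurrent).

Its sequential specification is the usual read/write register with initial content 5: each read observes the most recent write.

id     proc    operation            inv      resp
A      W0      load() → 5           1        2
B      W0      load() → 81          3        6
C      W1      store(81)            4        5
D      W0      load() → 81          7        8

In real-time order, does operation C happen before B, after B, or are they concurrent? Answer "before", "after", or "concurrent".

C spans [4,5], B spans [3,6]
the intervals overlap in both directions

concurrent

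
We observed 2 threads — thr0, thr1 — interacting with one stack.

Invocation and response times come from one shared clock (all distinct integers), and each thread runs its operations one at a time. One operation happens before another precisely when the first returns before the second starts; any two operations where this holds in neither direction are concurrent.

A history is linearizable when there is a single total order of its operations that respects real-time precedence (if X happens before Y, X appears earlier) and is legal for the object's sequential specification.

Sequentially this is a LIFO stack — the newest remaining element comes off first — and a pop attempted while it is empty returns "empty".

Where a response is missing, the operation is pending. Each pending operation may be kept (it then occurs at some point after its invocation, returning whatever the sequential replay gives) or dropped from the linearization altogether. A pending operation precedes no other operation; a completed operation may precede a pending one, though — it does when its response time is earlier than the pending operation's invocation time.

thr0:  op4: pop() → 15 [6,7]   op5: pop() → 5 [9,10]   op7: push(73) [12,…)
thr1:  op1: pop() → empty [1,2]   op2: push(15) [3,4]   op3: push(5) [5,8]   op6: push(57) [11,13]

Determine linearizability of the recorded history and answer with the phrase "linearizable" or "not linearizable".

witness order: op1, op2, op4, op3, op5, op6
after step 1 (op1 pop() → empty): stack <>
after step 2 (op2 push(15)): stack <15>
after step 3 (op4 pop() → 15): stack <>
after step 4 (op3 push(5)): stack <5>
after step 5 (op5 pop() → 5): stack <>
after step 6 (op6 push(57)): stack <57>

linearizable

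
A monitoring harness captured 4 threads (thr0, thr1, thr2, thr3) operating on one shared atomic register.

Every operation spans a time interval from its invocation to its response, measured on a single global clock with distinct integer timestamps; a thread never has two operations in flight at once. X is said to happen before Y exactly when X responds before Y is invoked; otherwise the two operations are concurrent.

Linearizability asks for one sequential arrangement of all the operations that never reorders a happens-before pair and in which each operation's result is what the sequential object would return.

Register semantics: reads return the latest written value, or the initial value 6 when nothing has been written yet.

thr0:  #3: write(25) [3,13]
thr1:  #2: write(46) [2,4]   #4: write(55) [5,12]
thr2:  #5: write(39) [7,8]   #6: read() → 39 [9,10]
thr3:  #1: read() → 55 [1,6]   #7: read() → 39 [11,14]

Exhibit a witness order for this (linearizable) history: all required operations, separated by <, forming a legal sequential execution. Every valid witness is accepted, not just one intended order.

#2 < #3 < #4 < #1 < #5 < #6 < #7

1. #2 write(46), leaving value 46
2. #3 write(25), leaving value 25
3. #4 write(55), leaving value 55
4. #1 read() → 55, leaving value 55
5. #5 write(39), leaving value 39
6. #6 read() → 39, leaving value 39
7. #7 read() → 39, leaving value 39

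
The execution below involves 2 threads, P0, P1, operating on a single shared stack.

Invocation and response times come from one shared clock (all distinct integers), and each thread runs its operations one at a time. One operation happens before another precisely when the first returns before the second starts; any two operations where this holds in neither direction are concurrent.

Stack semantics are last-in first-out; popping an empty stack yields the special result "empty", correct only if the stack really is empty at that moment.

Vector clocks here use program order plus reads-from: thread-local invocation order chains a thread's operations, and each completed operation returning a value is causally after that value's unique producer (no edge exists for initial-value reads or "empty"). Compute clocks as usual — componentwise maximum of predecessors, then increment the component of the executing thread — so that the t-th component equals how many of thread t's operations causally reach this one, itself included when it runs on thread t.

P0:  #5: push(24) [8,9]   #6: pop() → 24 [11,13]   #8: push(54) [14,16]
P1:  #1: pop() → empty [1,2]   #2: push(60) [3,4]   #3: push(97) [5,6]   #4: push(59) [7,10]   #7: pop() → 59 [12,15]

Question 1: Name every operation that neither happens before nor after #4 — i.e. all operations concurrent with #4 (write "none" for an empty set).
Answer: #5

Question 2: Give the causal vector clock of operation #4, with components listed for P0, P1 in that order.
Answer: (0, 4)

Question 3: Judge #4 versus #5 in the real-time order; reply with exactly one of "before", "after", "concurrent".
Answer: concurrent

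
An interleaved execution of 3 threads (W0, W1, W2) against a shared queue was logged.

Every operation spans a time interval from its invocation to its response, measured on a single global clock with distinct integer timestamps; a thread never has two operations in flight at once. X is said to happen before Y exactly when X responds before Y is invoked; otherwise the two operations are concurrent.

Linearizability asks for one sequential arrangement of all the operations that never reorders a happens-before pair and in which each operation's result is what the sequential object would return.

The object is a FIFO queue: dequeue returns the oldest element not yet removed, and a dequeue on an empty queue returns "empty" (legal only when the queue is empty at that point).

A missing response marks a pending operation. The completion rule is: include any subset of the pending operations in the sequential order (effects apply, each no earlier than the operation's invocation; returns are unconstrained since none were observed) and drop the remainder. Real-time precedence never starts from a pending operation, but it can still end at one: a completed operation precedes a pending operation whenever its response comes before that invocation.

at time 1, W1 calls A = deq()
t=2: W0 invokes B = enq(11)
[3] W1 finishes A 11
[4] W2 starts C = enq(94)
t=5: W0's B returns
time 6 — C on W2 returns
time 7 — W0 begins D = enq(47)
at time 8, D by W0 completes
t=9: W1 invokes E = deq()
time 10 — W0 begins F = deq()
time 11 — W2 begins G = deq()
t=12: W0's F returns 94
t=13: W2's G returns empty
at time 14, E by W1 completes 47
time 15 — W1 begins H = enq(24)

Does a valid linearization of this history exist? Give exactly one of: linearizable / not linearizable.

one valid linearization: B, A, C, D, F, E, G
1. B enq(11), leaving queue <11>
2. A deq() → 11, leaving queue <>
3. C enq(94), leaving queue <94>
4. D enq(47), leaving queue <94,47>
5. F deq() → 94, leaving queue <47>
6. E deq() → 47, leaving queue <>
7. G deq() → empty, leaving queue <>

linearizable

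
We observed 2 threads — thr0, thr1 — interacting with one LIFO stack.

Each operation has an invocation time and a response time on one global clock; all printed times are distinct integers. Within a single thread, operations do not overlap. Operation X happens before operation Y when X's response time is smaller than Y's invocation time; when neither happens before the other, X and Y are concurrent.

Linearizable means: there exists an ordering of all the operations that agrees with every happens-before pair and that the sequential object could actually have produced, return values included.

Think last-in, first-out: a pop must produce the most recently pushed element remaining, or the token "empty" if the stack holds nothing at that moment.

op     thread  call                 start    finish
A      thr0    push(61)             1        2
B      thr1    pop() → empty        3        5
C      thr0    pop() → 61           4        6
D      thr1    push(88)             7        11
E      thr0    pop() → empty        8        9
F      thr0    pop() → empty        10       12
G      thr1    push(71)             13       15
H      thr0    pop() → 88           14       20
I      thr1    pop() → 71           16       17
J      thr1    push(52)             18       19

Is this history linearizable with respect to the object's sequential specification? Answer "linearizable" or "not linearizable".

linearizable

a witness: A, C, B, E, F, D, G, I, H, J
1. A push(61), leaving stack <61>
2. C pop() → 61, leaving stack <>
3. B pop() → empty, leaving stack <>
4. E pop() → empty, leaving stack <>
5. F pop() → empty, leaving stack <>
6. D push(88), leaving stack <88>
7. G push(71), leaving stack <88,71>
8. I pop() → 71, leaving stack <88>
9. H pop() → 88, leaving stack <>
10. J push(52), leaving stack <52>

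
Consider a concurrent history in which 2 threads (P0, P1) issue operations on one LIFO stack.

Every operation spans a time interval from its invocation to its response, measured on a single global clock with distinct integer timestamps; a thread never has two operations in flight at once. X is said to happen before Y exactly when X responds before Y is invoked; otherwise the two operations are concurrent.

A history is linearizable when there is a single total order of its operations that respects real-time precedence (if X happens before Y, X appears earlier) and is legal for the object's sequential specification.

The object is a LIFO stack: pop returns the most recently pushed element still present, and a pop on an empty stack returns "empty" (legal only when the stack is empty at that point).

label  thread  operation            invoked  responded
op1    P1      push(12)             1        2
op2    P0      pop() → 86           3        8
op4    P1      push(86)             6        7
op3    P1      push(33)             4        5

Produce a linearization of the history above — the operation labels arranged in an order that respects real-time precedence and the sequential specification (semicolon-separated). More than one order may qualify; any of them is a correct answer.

step 1: op1 push(12) — stack <12>
step 2: op3 push(33) — stack <12,33>
step 3: op4 push(86) — stack <12,33,86>
step 4: op2 pop() → 86 — stack <12,33>

op1; op3; op4; op2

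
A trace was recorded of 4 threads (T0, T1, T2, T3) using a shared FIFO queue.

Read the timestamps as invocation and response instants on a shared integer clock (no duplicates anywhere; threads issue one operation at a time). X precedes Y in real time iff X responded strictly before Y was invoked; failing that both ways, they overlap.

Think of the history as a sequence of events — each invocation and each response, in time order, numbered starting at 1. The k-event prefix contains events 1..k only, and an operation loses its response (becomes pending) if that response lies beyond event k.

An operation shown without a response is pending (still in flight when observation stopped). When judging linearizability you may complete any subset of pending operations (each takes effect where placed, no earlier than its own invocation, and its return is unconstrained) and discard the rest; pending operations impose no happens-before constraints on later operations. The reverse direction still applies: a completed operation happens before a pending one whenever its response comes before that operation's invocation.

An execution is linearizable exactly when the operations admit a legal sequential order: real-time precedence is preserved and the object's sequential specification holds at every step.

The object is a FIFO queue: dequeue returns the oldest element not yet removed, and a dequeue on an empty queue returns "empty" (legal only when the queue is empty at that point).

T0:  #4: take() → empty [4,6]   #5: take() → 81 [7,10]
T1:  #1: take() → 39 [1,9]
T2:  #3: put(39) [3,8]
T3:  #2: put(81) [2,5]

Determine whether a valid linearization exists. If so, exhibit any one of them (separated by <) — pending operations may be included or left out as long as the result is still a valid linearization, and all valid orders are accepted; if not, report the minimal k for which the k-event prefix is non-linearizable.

linearizable — witness: #3 < #1 < #4 < #2 < #5

step 1: #3 put(39) — queue <39>
step 2: #1 take() → 39 — queue <>
step 3: #4 take() → empty — queue <>
step 4: #2 put(81) — queue <81>
step 5: #5 take() → 81 — queue <>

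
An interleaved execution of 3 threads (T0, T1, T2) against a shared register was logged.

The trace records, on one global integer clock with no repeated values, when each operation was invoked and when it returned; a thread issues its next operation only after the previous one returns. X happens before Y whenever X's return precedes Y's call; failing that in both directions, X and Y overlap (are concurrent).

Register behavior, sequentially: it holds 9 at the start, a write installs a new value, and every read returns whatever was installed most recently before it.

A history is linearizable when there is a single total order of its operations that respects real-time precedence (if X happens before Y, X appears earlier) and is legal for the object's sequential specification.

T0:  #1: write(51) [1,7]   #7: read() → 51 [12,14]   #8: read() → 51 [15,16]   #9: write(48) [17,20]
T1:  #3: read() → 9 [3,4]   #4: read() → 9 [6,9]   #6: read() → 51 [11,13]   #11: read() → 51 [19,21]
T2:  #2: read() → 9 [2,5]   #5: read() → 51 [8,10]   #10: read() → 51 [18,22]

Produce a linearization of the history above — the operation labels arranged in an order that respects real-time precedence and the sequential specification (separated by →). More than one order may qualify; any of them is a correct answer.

#2 → #3 → #4 → #1 → #5 → #6 → #7 → #8 → #10 → #11 → #9

after step 1 (#2 read() → 9): value 9
after step 2 (#3 read() → 9): value 9
after step 3 (#4 read() → 9): value 9
after step 4 (#1 write(51)): value 51
after step 5 (#5 read() → 51): value 51
after step 6 (#6 read() → 51): value 51
after step 7 (#7 read() → 51): value 51
after step 8 (#8 read() → 51): value 51
after step 9 (#10 read() → 51): value 51
after step 10 (#11 read() → 51): value 51
after step 11 (#9 write(48)): value 48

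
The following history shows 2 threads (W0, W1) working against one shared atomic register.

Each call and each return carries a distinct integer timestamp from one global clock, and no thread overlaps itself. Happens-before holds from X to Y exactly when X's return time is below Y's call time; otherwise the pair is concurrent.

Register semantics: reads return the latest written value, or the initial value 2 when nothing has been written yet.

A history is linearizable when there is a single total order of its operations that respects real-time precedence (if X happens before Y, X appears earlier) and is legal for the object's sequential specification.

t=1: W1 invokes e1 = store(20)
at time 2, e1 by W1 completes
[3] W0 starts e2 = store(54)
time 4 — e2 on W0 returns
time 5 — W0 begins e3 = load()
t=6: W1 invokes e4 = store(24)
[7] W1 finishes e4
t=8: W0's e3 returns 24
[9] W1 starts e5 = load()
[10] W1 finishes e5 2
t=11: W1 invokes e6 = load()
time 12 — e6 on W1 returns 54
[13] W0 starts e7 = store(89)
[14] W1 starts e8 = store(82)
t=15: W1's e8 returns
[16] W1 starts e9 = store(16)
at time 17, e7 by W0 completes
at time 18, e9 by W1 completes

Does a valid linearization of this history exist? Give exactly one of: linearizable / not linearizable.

not linearizable

already the first 10 events (up to e5's response at time 10) admit no linearization; the first 9 still do
the 5 completed operations admit 2 real-time orders; each fails the atomic register replay
one such order, e1, e2, e3, e4, e5, breaks at step 3 where e3 load() → 24 is illegal
one such order, e1, e2, e4, e3, e5, breaks at step 5 where e5 load() → 2 is illegal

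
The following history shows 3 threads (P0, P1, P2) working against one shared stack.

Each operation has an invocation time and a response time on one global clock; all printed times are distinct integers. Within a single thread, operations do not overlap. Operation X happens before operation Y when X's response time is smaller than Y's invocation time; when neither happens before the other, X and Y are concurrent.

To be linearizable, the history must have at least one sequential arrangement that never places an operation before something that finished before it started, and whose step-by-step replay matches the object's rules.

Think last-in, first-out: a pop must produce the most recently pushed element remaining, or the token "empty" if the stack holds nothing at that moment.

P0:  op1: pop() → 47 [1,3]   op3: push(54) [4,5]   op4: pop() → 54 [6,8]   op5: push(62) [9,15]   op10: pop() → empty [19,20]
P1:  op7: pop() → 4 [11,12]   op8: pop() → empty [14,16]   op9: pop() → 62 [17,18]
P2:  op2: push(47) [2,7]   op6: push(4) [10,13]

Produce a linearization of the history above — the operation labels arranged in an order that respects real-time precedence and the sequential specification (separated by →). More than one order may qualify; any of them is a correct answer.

after step 1 (op2 push(47)): stack <47>
after step 2 (op1 pop() → 47): stack <>
after step 3 (op3 push(54)): stack <54>
after step 4 (op4 pop() → 54): stack <>
after step 5 (op6 push(4)): stack <4>
after step 6 (op7 pop() → 4): stack <>
after step 7 (op8 pop() → empty): stack <>
after step 8 (op5 push(62)): stack <62>
after step 9 (op9 pop() → 62): stack <>
after step 10 (op10 pop() → empty): stack <>

op2 → op1 → op3 → op4 → op6 → op7 → op8 → op5 → op9 → op10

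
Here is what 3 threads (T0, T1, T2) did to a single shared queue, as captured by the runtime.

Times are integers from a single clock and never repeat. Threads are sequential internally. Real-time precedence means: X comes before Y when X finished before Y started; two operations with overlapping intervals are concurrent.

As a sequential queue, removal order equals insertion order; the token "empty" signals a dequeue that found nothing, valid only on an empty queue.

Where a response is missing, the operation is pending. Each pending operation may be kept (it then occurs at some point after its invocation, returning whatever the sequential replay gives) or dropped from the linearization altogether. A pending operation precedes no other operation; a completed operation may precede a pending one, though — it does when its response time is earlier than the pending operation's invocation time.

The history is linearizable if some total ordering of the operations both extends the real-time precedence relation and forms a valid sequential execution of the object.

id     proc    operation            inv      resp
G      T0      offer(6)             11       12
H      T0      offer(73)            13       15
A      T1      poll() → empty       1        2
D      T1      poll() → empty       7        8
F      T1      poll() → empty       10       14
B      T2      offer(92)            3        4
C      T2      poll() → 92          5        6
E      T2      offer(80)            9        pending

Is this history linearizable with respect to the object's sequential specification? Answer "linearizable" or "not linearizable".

linearizable

a witness: A, B, C, D, F, E, G, H
after step 1 (A poll() → empty): queue <>
after step 2 (B offer(92)): queue <92>
after step 3 (C poll() → 92): queue <>
after step 4 (D poll() → empty): queue <>
after step 5 (F poll() → empty): queue <>
after step 6 (E offer(80) (pending, included)): queue <80>
after step 7 (G offer(6)): queue <80,6>
after step 8 (H offer(73)): queue <80,6,73>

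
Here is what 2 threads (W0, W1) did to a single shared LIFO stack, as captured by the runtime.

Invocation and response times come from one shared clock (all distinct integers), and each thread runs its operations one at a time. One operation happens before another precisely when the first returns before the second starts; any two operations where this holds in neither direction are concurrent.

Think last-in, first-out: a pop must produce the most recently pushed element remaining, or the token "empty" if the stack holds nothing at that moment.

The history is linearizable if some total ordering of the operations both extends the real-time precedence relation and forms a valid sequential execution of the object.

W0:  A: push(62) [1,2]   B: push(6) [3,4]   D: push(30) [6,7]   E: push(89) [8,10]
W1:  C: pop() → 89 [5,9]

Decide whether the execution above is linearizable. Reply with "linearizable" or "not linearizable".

witness order: A, B, D, E, C
step 1: A push(62) — stack <62>
step 2: B push(6) — stack <62,6>
step 3: D push(30) — stack <62,6,30>
step 4: E push(89) — stack <62,6,30,89>
step 5: C pop() → 89 — stack <62,6,30>

linearizable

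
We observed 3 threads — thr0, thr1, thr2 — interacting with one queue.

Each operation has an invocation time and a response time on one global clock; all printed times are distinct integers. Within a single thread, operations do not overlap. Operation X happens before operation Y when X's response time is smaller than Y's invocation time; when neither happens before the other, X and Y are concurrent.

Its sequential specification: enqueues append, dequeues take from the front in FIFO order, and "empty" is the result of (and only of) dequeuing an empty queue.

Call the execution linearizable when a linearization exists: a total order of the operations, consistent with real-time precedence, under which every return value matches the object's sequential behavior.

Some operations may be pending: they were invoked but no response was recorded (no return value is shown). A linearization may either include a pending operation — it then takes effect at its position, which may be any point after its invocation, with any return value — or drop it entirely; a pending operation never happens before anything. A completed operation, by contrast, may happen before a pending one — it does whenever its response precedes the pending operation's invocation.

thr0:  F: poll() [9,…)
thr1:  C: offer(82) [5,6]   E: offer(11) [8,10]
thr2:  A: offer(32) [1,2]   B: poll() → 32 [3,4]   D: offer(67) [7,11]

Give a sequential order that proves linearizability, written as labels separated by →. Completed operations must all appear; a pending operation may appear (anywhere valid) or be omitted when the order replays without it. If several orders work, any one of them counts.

A → B → C → D → E

step 1: A offer(32) — queue <32>
step 2: B poll() → 32 — queue <>
step 3: C offer(82) — queue <82>
step 4: D offer(67) — queue <82,67>
step 5: E offer(11) — queue <82,67,11>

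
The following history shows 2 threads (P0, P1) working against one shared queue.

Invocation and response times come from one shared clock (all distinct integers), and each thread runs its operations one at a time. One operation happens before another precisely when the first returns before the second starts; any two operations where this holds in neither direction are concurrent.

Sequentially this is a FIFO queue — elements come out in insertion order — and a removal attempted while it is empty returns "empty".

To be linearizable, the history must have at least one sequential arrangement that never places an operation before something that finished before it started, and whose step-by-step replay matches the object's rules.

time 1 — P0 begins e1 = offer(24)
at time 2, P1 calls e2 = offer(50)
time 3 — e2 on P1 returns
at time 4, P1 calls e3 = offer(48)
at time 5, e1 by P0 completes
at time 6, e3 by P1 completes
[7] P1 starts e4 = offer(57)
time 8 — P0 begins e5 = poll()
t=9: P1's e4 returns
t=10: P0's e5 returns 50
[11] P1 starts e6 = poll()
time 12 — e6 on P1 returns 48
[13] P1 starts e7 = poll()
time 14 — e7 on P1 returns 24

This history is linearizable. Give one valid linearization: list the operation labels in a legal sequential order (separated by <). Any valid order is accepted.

1. e2 offer(50), leaving queue <50>
2. e3 offer(48), leaving queue <50,48>
3. e1 offer(24), leaving queue <50,48,24>
4. e4 offer(57), leaving queue <50,48,24,57>
5. e5 poll() → 50, leaving queue <48,24,57>
6. e6 poll() → 48, leaving queue <24,57>
7. e7 poll() → 24, leaving queue <57>

e2 < e3 < e1 < e4 < e5 < e6 < e7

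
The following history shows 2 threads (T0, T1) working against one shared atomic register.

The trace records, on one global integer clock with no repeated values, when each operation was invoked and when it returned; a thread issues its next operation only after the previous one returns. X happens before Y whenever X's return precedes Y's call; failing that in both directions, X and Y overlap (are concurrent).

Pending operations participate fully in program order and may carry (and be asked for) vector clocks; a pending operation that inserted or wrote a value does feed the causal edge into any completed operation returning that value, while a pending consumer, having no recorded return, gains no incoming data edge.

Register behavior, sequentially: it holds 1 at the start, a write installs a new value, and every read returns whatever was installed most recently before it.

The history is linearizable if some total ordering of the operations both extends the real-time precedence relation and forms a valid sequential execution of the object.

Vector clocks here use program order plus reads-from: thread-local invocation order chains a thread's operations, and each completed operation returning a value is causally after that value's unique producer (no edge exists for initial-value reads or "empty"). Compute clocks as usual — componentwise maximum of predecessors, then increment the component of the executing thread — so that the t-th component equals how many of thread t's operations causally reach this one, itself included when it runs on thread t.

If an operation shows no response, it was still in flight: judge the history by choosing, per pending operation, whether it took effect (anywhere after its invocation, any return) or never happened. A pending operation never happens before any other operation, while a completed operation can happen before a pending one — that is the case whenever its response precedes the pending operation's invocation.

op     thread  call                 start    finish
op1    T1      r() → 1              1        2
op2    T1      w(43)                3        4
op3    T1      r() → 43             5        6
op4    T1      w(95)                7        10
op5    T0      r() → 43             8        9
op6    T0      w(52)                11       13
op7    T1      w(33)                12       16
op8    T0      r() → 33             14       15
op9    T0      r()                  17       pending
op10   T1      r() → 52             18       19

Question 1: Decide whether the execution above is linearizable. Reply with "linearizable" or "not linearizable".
not linearizable

through event 18 a valid linearization exists; event 19 (op10 responding at time 19) ends that
9 completed operations, 6 real-time-consistent orders — every atomic register replay fails
including or dropping the 1 pending operation (op9) in any combination fails
take op1, op2, op3, op4, op5, op6, op7, op8, op10 (pending dropped): step 5 already fails, because op5 r() → 43 cannot occur there
take op1, op2, op3, op4, op5, op6, op8, op7, op10 (pending dropped): step 5 already fails, because op5 r() → 43 cannot occur there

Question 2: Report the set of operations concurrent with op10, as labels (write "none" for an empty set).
op9

overlap test against op10 [18,19]: concurrent iff the interval meets 18..19
op1 [1,2]: before
op2 [3,4]: before
op3 [5,6]: before
op4 [7,10]: before
op5 [8,9]: before
op6 [11,13]: before
op7 [12,16]: before
op8 [14,15]: before
op9 [17,…): concurrent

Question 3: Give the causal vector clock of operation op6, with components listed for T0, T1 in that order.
(2, 2)

invoked at 1, op1 has no predecessors; its own T1 bump gives (0, 1)
merge at op2 (invoked 3): VC(op1)=(0, 1), own-thread bump on T1 → (0, 2)
merge at op3 (invoked 5): VC(op2)=(0, 2), own-thread bump on T1 → (0, 3)
merge at op5 (invoked 8): VC(op2)=(0, 2), own-thread bump on T0 → (1, 2)
merge at op4 (invoked 7): VC(op3)=(0, 3), own-thread bump on T1 → (0, 4)
merge at op6 (invoked 11): VC(op5)=(1, 2), own-thread bump on T0 → (2, 2)
merge at op7 (invoked 12): VC(op4)=(0, 4), own-thread bump on T1 → (0, 5)
merge at op10 (invoked 18): VC(op6)=(2, 2), VC(op7)=(0, 5), own-thread bump on T1 → (2, 6)
merge at op8 (invoked 14): VC(op6)=(2, 2), VC(op7)=(0, 5), own-thread bump on T0 → (3, 5)
merge at op9 (invoked 17): VC(op8)=(3, 5), own-thread bump on T0 → (4, 5)
target: VC(op6) = (2, 2)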